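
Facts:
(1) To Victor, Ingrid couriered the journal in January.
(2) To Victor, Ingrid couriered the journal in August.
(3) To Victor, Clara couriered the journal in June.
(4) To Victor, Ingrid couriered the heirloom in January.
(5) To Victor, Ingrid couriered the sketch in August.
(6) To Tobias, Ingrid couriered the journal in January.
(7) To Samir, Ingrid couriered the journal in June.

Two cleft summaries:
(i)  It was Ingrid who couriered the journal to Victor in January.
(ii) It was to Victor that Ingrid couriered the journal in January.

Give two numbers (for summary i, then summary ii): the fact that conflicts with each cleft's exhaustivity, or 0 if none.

0, 6

(i): focus "Ingrid". No fact shares thing = the journal, recipient = Victor, setting = in January with a different agent. 0.
(ii): focus "Victor". Looking for agent = Ingrid, thing = the journal, setting = in January with some other recipient — fact (6) has Tobias there. Refuted.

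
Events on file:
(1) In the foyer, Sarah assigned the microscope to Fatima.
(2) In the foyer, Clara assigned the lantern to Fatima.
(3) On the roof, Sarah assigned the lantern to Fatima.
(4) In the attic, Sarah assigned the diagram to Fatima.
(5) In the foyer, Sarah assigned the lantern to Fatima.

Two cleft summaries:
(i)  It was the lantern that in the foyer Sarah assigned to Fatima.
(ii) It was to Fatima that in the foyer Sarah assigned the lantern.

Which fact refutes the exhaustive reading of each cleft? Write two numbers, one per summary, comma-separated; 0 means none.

Summary (i) focuses "the lantern" (the thing); background agent = Sarah, recipient = Fatima, setting = in the foyer. Fact (1) matches that background with thing = the microscope — refutes (i).
Summary (ii) focuses "Fatima" (the recipient); background agent = Sarah, thing = the lantern, setting = in the foyer. No fact matches that background with a different recipient, so 0.

1, 0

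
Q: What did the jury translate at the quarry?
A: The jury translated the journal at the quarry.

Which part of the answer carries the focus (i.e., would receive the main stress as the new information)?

The wh-word "what" asks about the direct object.
In the answer, "the jury" and "at the quarry" are given — repeated from the question.
The constituent filling the direct object gap is "the journal"; that is the focus and would carry nuclear stress.

the journal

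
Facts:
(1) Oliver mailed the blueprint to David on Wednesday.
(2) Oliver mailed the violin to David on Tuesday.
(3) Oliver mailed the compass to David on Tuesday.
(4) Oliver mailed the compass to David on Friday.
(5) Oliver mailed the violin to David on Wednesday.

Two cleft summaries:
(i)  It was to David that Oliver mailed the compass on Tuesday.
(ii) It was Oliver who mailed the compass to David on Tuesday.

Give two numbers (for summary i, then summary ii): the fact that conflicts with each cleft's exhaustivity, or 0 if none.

Summary (i) focuses "David" (the recipient); background Oliver as agent and the compass as thing and on Tuesday as setting. No fact matches that background with a different recipient, so 0.
Summary (ii) focuses "Oliver" (the agent); background the compass as thing and David as recipient and on Tuesday as setting. No fact matches that background with a different agent, so 0.

0, 0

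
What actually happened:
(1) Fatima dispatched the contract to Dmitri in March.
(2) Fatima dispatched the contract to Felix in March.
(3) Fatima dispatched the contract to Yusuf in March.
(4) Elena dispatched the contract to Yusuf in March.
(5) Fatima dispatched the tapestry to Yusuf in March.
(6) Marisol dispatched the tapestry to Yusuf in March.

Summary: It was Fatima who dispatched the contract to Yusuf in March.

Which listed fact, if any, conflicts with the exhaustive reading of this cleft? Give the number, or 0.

4

The cleft puts "Fatima" in focus and presupposes the open proposition with same thing, recipient, setting (the contract / Yusuf / in March).
The exhaustive reading says no other agent fits that background.
Fact (4) shares the background but with agent = Elena; exhaustivity is violated.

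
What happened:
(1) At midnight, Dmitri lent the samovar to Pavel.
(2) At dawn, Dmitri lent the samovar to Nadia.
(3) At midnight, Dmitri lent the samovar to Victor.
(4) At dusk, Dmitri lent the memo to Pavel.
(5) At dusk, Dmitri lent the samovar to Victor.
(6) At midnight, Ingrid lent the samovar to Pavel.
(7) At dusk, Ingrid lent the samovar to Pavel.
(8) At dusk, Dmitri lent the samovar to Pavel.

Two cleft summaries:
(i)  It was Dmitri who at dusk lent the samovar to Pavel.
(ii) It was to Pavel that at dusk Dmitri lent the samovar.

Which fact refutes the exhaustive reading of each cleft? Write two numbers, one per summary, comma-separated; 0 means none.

7, 5

Summary (i) focuses "Dmitri" (the agent); background the samovar as thing and Pavel as recipient and at dusk as setting. Fact (7) matches that background with agent = Ingrid — refutes (i).
Summary (ii) focuses "Pavel" (the recipient); background Dmitri as agent and the samovar as thing and at dusk as setting. Fact (5) matches that background with recipient = Victor — refutes (ii).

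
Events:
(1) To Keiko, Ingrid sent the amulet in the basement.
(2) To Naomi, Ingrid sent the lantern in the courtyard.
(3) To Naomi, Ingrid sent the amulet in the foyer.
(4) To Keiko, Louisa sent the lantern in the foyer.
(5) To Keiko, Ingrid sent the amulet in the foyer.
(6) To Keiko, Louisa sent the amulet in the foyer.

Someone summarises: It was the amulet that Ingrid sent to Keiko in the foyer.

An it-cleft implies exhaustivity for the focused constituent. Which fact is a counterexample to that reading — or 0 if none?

Focus of the cleft: "the amulet" (the thing). Presupposed background: Ingrid as agent and Keiko as recipient and in the foyer as setting.
Exhaustivity: the amulet is the only thing satisfying that background.
Every other fact differs from the presupposition on some backgrounded slot, so none challenges the exhaustivity.

0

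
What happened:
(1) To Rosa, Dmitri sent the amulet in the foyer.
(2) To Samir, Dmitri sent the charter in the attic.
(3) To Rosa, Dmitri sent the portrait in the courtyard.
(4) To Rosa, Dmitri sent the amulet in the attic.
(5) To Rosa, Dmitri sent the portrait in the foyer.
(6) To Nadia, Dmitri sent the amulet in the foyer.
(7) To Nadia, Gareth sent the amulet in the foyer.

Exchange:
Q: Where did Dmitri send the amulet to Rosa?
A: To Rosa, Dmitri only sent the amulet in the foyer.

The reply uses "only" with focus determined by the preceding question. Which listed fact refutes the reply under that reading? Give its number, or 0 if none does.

4

Answering "Where did ...?" puts focus on the setting — here, "in the foyer".
"Only" then excludes alternative settings while the background — same agent, thing, recipient (Dmitri / the amulet / Rosa) — is held fixed.
Fact (4) shares the background with a different setting (in the attic) — counterexample.
(Fact (6) would refute a reading with focus on the recipient — but that is not what the question asks.)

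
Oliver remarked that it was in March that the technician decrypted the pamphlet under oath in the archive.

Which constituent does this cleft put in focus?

in March

In an it-cleft "It was X that/who ...", the clefted constituent X is the focus; the that/who-clause expresses the presupposed open proposition.
Here the focus is "in March". The backgrounded (presupposed) material includes "the technician", "the pamphlet", "under oath" and "in the archive".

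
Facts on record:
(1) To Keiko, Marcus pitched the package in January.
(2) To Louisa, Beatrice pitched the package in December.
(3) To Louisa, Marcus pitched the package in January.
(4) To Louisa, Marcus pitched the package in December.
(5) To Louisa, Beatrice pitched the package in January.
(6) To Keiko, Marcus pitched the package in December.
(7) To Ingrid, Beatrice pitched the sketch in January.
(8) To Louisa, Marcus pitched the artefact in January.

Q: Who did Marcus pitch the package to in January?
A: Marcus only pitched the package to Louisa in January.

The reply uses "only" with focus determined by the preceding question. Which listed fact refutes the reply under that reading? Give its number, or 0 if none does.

1

Answering "Who did ... to ...?" puts focus on the recipient — here, "Louisa".
"Only" then excludes alternative recipients while the background — agent = Marcus, thing = the package, setting = in January — is held fixed.
Fact (1) keeps agent = Marcus, thing = the package, setting = in January but has recipient = Keiko; that refutes the reply.
(Fact (8) would refute a reading with focus on the thing — but that is not what the question asks.)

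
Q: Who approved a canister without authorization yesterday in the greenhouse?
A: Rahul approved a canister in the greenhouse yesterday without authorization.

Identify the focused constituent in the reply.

Rahul

The wh-word "who" asks about the subject (agent).
In the answer, "a canister", "yesterday", "without authorization" and "in the greenhouse" are given — repeated from the question.
The constituent filling the subject (agent) gap is "Rahul"; that is the focus and would carry nuclear stress.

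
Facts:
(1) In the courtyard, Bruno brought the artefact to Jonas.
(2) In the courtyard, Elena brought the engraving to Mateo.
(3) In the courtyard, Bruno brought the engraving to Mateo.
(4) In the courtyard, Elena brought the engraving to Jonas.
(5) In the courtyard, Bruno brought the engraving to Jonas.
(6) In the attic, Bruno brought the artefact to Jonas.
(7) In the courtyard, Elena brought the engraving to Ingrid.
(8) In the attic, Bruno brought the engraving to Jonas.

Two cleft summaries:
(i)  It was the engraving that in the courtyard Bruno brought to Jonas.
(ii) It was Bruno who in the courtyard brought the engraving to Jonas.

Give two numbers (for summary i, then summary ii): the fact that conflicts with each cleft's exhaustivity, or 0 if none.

(i): focus "the engraving". Looking for Bruno as agent and Jonas as recipient and in the courtyard as setting with some other thing — fact (1) has the artefact there. Refuted.
(ii): focus "Bruno". Looking for the engraving as thing and Jonas as recipient and in the courtyard as setting with some other agent — fact (4) has Elena there. Refuted.

1, 4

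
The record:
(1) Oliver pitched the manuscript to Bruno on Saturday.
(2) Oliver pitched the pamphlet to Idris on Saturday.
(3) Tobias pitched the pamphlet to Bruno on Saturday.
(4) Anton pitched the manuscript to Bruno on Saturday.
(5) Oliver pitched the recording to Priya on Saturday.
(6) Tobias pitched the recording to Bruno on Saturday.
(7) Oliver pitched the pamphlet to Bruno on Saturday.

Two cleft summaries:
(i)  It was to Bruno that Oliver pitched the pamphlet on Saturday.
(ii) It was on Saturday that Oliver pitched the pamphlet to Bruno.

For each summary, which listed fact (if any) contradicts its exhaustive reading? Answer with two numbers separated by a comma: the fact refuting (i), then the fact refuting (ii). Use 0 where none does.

Summary (i) focuses "Bruno" (the recipient); background same agent, thing, setting (Oliver / the pamphlet / on Saturday). Fact (2) matches that background with recipient = Idris — refutes (i).
Summary (ii) focuses "on Saturday" (the setting); background same agent, thing, recipient (Oliver / the pamphlet / Bruno). No fact matches that background with a different setting, so 0.

2, 0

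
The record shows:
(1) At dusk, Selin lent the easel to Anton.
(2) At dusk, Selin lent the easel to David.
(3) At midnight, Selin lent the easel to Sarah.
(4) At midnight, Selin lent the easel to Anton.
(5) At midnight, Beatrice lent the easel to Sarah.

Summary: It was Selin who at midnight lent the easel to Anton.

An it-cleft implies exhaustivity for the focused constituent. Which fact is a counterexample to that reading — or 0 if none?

0

The cleft puts "Selin" in focus and presupposes the open proposition with same thing, recipient, setting (the easel / Anton / at midnight).
The exhaustive reading says no other agent fits that background.
Every other fact differs from the presupposition on some backgrounded slot, so none challenges the exhaustivity.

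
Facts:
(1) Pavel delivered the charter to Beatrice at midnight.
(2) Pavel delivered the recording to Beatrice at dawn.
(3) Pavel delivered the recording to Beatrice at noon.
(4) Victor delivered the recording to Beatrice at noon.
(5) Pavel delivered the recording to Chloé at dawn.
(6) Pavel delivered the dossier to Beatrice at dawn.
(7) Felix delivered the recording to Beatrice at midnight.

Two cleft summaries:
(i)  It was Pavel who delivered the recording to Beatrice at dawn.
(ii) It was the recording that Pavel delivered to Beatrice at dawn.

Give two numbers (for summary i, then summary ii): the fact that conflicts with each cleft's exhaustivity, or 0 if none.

0, 6

(i): focus "Pavel". No fact shares same thing, recipient, setting (the recording / Beatrice / at dawn) with a different agent. 0.
(ii): focus "the recording". Looking for same agent, recipient, setting (Pavel / Beatrice / at dawn) with some other thing — fact (6) has the dossier there. Refuted.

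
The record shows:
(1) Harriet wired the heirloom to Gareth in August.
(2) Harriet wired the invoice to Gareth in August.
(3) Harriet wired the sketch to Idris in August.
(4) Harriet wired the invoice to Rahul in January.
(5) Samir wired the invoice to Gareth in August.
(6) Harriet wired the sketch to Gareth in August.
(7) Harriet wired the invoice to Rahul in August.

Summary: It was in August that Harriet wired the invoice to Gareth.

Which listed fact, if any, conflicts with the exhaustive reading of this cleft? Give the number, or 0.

Focus of the cleft: "in August" (the setting). Presupposed background: same agent, thing, recipient (Harriet / the invoice / Gareth).
The exhaustive reading says no other setting fits that background.
No listed fact matches the background with a different setting. Exhaustivity holds.

0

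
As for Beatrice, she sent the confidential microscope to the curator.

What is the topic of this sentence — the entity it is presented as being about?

Beatrice

The construction explicitly marks "Beatrice" as what the sentence is about — the topic.
The remainder of the clause is the comment (what is said about the topic).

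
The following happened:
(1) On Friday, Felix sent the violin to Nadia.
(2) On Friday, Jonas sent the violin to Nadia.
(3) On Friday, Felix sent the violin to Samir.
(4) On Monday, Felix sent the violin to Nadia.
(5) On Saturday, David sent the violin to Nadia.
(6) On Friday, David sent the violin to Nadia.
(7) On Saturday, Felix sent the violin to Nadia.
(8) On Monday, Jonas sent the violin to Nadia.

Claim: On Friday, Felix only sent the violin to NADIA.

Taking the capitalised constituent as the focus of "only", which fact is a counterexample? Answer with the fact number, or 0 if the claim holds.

3

The capitals mark "Nadia" as focus. So "only" rules out other recipients, with the rest (Felix as agent and the violin as thing and on Friday as setting) as background.
Fact (3) shares the background but differs in recipient (Samir) — a counterexample.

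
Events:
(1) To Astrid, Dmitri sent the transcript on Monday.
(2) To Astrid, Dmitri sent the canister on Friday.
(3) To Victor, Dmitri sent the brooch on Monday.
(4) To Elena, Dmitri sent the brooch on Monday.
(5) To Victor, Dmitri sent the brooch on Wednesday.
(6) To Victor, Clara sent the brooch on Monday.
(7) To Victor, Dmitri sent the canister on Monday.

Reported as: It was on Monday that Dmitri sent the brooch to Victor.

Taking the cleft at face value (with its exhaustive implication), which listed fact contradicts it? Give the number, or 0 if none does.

The cleft puts "on Monday" in focus and presupposes the open proposition with same agent, thing, recipient (Dmitri / the brooch / Victor).
Exhaustivity: on Monday is the only setting satisfying that background.
Fact (5) shares the background but with setting = on Wednesday; exhaustivity is violated.

5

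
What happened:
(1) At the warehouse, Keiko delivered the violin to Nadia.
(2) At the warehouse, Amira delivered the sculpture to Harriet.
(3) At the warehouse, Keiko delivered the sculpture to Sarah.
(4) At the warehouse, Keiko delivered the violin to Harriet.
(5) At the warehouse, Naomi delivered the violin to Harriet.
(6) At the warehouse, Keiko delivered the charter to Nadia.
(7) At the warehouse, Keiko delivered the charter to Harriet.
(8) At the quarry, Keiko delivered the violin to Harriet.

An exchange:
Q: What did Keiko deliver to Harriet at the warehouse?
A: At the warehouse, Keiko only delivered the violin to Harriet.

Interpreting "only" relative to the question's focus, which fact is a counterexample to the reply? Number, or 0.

7

Answering "What did ...?" puts focus on the thing — here, "the violin".
So "only" ranges over things; the rest (same agent, recipient, setting (Keiko / Harriet / at the warehouse)) is presupposed.
Fact (7) shares the background with a different thing (the charter) — counterexample.
(Fact (8) would refute a reading with focus on the setting — but that is not what the question asks.)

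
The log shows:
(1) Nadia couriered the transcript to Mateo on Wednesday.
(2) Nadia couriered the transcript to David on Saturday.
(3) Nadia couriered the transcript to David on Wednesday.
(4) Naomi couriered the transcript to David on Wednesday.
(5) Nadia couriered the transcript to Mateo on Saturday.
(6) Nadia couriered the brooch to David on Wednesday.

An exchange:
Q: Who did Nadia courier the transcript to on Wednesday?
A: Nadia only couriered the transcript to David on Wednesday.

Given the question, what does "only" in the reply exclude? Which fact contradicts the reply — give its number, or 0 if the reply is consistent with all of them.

Answering "Who did ... to ...?" puts focus on the recipient — here, "David".
"Only" then excludes alternative recipients while the background — agent = Nadia, thing = the transcript, setting = on Wednesday — is held fixed.
Fact (1) shares the background with a different recipient (Mateo) — counterexample.
(Fact (6) would refute a reading with focus on the thing — but that is not what the question asks.)

1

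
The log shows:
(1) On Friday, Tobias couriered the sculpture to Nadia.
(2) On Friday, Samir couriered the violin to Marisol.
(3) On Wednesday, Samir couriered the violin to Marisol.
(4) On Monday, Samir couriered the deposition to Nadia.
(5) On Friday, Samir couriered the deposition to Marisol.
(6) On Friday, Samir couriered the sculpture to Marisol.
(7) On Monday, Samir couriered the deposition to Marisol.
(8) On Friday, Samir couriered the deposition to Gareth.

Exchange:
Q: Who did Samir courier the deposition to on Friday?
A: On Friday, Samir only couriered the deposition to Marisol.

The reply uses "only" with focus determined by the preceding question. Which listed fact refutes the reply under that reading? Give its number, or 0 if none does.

Answering "Who did ... to ...?" puts focus on the recipient — here, "Marisol".
So "only" ranges over recipients; the rest (same agent, thing, setting (Samir / the deposition / on Friday)) is presupposed.
Fact (8) keeps same agent, thing, setting (Samir / the deposition / on Friday) but has recipient = Gareth; that refutes the reply.
(Fact (2) would refute a reading with focus on the thing — but that is not what the question asks.)

8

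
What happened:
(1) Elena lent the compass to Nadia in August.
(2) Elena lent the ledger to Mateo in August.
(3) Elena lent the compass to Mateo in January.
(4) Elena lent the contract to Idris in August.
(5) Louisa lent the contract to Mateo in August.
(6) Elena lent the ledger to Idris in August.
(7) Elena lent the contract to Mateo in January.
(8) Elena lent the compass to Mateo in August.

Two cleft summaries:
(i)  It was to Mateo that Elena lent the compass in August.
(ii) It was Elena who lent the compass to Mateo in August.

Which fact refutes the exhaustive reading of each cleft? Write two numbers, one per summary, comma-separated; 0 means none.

1, 0

Summary (i) focuses "Mateo" (the recipient); background same agent, thing, setting (Elena / the compass / in August). Fact (1) matches that background with recipient = Nadia — refutes (i).
Summary (ii) focuses "Elena" (the agent); background same thing, recipient, setting (the compass / Mateo / in August). No fact matches that background with a different agent, so 0.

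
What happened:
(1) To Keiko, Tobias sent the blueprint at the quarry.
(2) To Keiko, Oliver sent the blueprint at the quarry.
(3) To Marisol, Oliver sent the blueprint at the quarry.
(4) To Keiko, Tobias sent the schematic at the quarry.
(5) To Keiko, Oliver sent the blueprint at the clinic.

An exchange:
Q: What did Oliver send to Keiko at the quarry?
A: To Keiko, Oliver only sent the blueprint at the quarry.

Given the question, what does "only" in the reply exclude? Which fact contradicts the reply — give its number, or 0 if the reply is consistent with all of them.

0

The question "What did ...?" targets the thing, so in the reply the focus falls on "the blueprint".
So "only" ranges over things; the rest (Oliver as agent and Keiko as recipient and at the quarry as setting) is presupposed.
No fact keeps Oliver as agent and Keiko as recipient and at the quarry as setting while changing the thing; every other fact differs on something backgrounded. The reply stands.
(Fact (3) would refute a reading with focus on the recipient — but that is not what the question asks.)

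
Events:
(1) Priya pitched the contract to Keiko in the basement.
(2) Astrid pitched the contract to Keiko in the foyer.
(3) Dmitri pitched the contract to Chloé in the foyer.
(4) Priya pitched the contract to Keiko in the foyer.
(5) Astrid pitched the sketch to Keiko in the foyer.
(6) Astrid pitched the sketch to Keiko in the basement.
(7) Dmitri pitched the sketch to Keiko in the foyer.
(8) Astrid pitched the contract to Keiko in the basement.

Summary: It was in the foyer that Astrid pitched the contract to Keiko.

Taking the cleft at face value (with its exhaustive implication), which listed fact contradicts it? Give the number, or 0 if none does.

Focus of the cleft: "in the foyer" (the setting). Presupposed background: same agent, thing, recipient (Astrid / the contract / Keiko).
The exhaustive reading says no other setting fits that background.
But fact (8) also has same agent, thing, recipient (Astrid / the contract / Keiko), with setting = in the basement — so the exhaustive reading fails.

8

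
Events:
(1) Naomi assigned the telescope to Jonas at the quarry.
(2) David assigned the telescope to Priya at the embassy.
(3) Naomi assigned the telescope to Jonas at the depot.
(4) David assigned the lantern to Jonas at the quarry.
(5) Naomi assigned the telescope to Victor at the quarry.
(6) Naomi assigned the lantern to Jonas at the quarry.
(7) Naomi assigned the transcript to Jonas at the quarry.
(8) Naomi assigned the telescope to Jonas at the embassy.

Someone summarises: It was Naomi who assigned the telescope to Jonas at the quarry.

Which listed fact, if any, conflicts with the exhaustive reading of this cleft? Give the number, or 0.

Focus of the cleft: "Naomi" (the agent). Presupposed background: thing = the telescope, recipient = Jonas, setting = at the quarry.
Exhaustivity: Naomi is the only agent satisfying that background.
No listed fact matches the background with a different agent. Exhaustivity holds.

0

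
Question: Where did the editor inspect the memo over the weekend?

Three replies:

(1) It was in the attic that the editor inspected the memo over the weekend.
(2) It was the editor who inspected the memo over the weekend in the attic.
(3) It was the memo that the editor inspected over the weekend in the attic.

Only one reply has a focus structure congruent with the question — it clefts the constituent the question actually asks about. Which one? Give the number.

The question word "where" targets the location.
Option (1) clefts "in the attic" — that matches what the question asks about.
Option (2) clefts "the editor" — the subject (agent), not what was asked.
Option (3) clefts "the memo" — the direct object, not what was asked.
So the congruent reply is (1).

1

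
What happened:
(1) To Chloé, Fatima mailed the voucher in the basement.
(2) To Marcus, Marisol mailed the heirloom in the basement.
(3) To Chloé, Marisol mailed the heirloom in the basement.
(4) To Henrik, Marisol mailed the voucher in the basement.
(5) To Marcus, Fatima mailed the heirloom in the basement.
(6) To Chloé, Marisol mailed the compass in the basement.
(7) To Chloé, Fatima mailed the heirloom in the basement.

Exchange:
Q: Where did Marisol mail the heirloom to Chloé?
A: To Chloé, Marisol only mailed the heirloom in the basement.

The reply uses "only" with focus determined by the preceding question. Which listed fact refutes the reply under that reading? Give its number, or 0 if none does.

Answering "Where did ...?" puts focus on the setting — here, "in the basement".
So "only" ranges over settings; the rest (same agent, thing, recipient (Marisol / the heirloom / Chloé)) is presupposed.
No fact keeps same agent, thing, recipient (Marisol / the heirloom / Chloé) while changing the setting; every other fact differs on something backgrounded. The reply stands.
(Fact (6) would refute a reading with focus on the thing — but that is not what the question asks.)

0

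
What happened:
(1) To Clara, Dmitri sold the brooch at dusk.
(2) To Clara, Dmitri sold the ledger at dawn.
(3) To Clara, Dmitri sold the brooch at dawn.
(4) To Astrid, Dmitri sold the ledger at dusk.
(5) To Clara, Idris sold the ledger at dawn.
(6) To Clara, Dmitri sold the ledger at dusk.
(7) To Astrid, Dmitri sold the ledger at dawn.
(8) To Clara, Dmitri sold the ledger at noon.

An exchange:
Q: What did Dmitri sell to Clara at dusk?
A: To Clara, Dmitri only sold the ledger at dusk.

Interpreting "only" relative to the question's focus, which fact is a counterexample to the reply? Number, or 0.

The question "What did ...?" targets the thing, so in the reply the focus falls on "the ledger".
So "only" ranges over things; the rest (agent = Dmitri, recipient = Clara, setting = at dusk) is presupposed.
Fact (1) keeps agent = Dmitri, recipient = Clara, setting = at dusk but has thing = the brooch; that refutes the reply.
(Fact (4) would refute a reading with focus on the recipient — but that is not what the question asks.)

1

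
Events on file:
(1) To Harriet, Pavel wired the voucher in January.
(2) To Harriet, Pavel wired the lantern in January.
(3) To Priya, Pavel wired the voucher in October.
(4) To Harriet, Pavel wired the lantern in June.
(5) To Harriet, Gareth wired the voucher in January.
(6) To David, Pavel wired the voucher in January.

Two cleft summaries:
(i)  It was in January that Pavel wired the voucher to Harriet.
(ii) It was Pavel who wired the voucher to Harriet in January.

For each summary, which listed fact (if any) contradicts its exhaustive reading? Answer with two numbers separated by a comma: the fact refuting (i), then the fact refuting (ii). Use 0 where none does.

0, 5

Summary (i) focuses "in January" (the setting); background same agent, thing, recipient (Pavel / the voucher / Harriet). No fact matches that background with a different setting, so 0.
Summary (ii) focuses "Pavel" (the agent); background same thing, recipient, setting (the voucher / Harriet / in January). Fact (5) matches that background with agent = Gareth — refutes (ii).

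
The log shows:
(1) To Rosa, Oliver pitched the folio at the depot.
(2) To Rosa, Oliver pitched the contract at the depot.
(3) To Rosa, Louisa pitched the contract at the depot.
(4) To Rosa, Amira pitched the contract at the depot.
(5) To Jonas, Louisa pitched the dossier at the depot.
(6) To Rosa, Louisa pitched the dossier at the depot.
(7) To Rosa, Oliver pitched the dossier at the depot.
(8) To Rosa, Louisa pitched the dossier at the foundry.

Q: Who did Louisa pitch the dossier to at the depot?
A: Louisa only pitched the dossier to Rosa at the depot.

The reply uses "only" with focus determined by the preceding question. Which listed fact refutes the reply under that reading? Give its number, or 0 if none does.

5

Answering "Who did ... to ...?" puts focus on the recipient — here, "Rosa".
"Only" then excludes alternative recipients while the background — same agent, thing, setting (Louisa / the dossier / at the depot) — is held fixed.
Fact (5) keeps same agent, thing, setting (Louisa / the dossier / at the depot) but has recipient = Jonas; that refutes the reply.
(Fact (8) would refute a reading with focus on the setting — but that is not what the question asks.)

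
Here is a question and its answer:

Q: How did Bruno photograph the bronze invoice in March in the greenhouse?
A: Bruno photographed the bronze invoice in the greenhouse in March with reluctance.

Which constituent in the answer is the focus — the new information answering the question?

The wh-word "how" asks about the manner.
In the answer, "Bruno", "the bronze invoice", "in the greenhouse" and "in March" are given — repeated from the question.
The constituent filling the manner gap is "with reluctance"; that is the focus and would carry nuclear stress.

with reluctance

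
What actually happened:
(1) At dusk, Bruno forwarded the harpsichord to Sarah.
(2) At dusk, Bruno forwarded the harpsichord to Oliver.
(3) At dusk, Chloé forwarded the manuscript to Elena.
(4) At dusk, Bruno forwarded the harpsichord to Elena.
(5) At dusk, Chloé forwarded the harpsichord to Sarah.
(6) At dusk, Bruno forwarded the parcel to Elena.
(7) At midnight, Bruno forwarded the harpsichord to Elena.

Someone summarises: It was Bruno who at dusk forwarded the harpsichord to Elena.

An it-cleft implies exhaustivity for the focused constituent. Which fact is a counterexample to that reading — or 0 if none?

Focus of the cleft: "Bruno" (the agent). Presupposed background: same thing, recipient, setting (the harpsichord / Elena / at dusk).
The exhaustive reading says no other agent fits that background.
Every other fact differs from the presupposition on some backgrounded slot, so none challenges the exhaustivity.

0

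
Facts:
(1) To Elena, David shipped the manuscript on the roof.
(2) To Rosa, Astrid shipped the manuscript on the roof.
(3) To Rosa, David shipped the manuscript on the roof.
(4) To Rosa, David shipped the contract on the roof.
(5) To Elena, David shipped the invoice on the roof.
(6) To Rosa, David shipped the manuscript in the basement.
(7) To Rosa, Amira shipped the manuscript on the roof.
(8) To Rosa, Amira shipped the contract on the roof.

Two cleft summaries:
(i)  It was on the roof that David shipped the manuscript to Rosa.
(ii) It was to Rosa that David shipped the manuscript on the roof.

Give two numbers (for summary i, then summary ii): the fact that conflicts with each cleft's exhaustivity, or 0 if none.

6, 1

Summary (i) focuses "on the roof" (the setting); background David as agent and the manuscript as thing and Rosa as recipient. Fact (6) matches that background with setting = in the basement — refutes (i).
Summary (ii) focuses "Rosa" (the recipient); background David as agent and the manuscript as thing and on the roof as setting. Fact (1) matches that background with recipient = Elena — refutes (ii).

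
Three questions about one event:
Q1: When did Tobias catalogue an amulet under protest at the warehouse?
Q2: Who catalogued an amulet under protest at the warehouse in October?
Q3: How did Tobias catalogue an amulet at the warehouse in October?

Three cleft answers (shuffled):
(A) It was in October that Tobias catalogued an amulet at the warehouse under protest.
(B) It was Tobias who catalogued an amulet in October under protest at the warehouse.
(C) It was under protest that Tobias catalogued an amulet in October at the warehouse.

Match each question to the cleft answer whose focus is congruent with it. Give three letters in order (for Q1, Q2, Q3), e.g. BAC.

Q1 asks about the time; cleft (A) focuses "in October", which is the time — so Q1 → A.
Q2 asks about the subject (agent); cleft (B) focuses "Tobias", which is the subject (agent) — so Q2 → B.
Q3 asks about the manner; cleft (C) focuses "under protest", which is the manner — so Q3 → C.
Mapping: Q1→A, Q2→B, Q3→C.

ABC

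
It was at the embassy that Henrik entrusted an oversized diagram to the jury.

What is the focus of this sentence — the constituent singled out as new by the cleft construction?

at the embassy

In an it-cleft "It was X that/who ...", the clefted constituent X is the focus; the that/who-clause expresses the presupposed open proposition.
Here the focus is "at the embassy". The backgrounded (presupposed) material includes "Henrik", "an oversized diagram" and "to the jury".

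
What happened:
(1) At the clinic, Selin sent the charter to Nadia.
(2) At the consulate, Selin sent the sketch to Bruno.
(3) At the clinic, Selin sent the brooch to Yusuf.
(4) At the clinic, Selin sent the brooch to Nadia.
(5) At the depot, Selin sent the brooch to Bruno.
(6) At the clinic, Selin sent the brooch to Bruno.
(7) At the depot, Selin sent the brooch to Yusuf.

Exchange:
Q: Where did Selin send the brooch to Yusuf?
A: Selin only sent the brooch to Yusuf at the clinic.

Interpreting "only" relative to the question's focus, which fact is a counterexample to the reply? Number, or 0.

Answering "Where did ...?" puts focus on the setting — here, "at the clinic".
"Only" then excludes alternative settings while the background — agent = Selin, thing = the brooch, recipient = Yusuf — is held fixed.
Fact (7) keeps agent = Selin, thing = the brooch, recipient = Yusuf but has setting = at the depot; that refutes the reply.
(Fact (4) would refute a reading with focus on the recipient — but that is not what the question asks.)

7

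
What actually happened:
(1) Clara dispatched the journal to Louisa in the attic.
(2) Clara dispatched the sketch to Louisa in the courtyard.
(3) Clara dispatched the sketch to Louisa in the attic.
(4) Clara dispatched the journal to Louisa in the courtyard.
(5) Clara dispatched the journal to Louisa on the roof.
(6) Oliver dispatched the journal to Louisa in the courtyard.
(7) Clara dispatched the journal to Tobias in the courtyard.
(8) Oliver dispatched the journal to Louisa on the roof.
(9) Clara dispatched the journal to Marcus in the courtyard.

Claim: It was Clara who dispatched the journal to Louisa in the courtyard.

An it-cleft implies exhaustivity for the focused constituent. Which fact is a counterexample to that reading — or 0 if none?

6

The cleft puts "Clara" in focus and presupposes the open proposition with same thing, recipient, setting (the journal / Louisa / in the courtyard).
The exhaustive reading says no other agent fits that background.
But fact (6) also has same thing, recipient, setting (the journal / Louisa / in the courtyard), with agent = Oliver — so the exhaustive reading fails.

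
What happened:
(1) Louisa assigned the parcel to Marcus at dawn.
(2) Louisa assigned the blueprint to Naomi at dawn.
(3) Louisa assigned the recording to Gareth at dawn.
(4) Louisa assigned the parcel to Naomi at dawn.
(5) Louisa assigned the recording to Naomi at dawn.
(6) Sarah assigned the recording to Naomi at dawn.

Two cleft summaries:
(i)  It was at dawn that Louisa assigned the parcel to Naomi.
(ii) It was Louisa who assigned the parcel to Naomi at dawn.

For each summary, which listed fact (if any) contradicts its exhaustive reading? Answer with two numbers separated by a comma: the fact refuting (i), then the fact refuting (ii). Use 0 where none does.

0, 0

(i): focus "at dawn". No fact shares same agent, thing, recipient (Louisa / the parcel / Naomi) with a different setting. 0.
(ii): focus "Louisa". No fact shares same thing, recipient, setting (the parcel / Naomi / at dawn) with a different agent. 0.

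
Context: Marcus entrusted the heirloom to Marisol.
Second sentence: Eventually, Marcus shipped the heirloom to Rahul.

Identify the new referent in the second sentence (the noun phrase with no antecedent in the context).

Rahul

"Marcus" and "the heirloom" in the second sentence are given — already mentioned in the context.
"Rahul" has no antecedent in the context; it is discourse-new.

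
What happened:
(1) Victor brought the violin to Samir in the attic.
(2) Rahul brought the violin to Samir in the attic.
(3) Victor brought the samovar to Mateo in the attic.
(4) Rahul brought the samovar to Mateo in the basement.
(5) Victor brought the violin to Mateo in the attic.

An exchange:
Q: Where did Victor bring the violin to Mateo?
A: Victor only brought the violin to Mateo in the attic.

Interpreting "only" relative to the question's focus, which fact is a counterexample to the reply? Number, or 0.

Answering "Where did ...?" puts focus on the setting — here, "in the attic".
"Only" then excludes alternative settings while the background — agent = Victor, thing = the violin, recipient = Mateo — is held fixed.
No listed fact shares that background with another setting. Nothing contradicts the reply.
(Fact (3) would refute a reading with focus on the thing — but that is not what the question asks.)

0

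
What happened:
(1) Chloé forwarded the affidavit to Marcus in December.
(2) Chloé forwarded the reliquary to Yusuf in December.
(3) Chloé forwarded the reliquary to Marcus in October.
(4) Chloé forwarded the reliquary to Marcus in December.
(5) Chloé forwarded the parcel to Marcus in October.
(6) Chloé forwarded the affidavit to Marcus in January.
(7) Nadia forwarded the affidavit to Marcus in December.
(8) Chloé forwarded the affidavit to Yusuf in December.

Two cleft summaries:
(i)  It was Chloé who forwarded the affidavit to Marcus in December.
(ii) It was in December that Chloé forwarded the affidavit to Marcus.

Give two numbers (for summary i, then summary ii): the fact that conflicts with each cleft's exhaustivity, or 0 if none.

7, 6

(i): focus "Chloé". Looking for the affidavit as thing and Marcus as recipient and in December as setting with some other agent — fact (7) has Nadia there. Refuted.
(ii): focus "in December". Looking for Chloé as agent and the affidavit as thing and Marcus as recipient with some other setting — fact (6) has in January there. Refuted.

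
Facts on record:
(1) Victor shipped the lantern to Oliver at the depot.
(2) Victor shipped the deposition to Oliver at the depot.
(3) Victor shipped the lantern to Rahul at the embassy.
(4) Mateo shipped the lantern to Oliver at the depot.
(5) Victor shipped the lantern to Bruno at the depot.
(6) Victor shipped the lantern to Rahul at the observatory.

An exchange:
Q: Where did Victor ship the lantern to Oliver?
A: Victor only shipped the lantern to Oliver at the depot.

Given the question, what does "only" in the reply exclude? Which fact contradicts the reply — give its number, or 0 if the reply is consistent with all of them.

0

Answering "Where did ...?" puts focus on the setting — here, "at the depot".
"Only" then excludes alternative settings while the background — same agent, thing, recipient (Victor / the lantern / Oliver) — is held fixed.
No listed fact shares that background with another setting. Nothing contradicts the reply.
(Fact (2) would refute a reading with focus on the thing — but that is not what the question asks.)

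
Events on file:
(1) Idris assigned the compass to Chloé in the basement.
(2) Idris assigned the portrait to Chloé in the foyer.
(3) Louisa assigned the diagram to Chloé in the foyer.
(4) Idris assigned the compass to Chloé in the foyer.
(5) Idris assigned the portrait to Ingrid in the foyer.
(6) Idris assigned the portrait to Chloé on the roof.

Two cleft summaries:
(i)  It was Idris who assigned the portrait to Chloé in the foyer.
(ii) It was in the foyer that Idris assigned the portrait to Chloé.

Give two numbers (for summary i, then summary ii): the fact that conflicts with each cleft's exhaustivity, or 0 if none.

Summary (i) focuses "Idris" (the agent); background same thing, recipient, setting (the portrait / Chloé / in the foyer). No fact matches that background with a different agent, so 0.
Summary (ii) focuses "in the foyer" (the setting); background same agent, thing, recipient (Idris / the portrait / Chloé). Fact (6) matches that background with setting = on the roof — refutes (ii).

0, 6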